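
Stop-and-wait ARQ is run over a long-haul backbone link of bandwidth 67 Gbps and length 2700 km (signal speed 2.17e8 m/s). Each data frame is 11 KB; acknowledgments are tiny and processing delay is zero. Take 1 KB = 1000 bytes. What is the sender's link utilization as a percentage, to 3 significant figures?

0.00528 %

t_tx = L/R = 88000/67000000000 = 1.31343e-06 s.
t_prop = 2700000/217000000 = 0.0124424 s; RTT = 0.0248848 s.
Cycle = t_tx + RTT = 0.0248861 s.
Utilization = t_tx / cycle = 1.31343e-06/0.0248861 = 0.00528 %.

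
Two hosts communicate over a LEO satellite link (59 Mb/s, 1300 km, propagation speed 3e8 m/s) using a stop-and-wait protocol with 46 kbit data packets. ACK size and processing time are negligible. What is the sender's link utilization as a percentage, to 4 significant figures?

8.254 %

t_tx = L/R = 46000/59000000 = 0.000779661 s.
t_prop = 1300000/300000000 = 0.00433333 s; RTT = 0.00866667 s.
Cycle = t_tx + RTT = 0.00944633 s.
Utilization = t_tx / cycle = 0.000779661/0.00944633 = 8.254 %.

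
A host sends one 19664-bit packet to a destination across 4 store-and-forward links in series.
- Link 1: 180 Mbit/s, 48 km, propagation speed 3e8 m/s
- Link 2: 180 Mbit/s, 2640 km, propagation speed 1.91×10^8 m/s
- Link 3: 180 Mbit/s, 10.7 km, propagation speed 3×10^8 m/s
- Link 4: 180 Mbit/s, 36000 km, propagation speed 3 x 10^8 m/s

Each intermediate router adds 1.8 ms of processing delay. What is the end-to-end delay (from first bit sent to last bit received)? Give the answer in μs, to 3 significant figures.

Transmission delay per hop = L/R = 19664/180000000 = 109.244 μs; 4 hops → 436.978 μs.
Propagation delays (d/s per hop): 160, 13822, 35.6667, 120000 μs; sum = 134018 μs.
Processing at 3 router(s): 3 × 1.8 ms = 5400 μs.
End-to-end = 140000 μs.

140000 μs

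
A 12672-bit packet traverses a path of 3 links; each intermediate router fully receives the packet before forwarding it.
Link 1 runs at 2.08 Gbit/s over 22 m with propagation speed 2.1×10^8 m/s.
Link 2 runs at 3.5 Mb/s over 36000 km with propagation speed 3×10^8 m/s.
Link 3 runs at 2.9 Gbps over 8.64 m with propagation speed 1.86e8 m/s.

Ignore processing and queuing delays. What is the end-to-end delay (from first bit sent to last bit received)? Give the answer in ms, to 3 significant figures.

124 ms

Transmission delays (L/R per hop): 0.00609231, 3.62057, 0.00436966 ms; sum = 3.63103 ms.
Propagation delays (d/s per hop): 0.000104762, 120, 4.64516e-05 ms; sum = 120 ms.
End-to-end = 124 ms.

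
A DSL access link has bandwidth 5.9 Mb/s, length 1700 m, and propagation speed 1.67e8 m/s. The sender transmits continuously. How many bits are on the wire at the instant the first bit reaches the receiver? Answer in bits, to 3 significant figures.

Propagation delay = 1700 / 167000000 = 1.01796e-05 s.
BDP = R × t_prop = 5900000 × 1.01796e-05 = 60.0599 bits.

60.1 bits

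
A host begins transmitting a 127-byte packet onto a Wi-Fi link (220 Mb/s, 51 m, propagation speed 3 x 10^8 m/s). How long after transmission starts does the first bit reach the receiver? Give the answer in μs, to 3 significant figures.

0.170 μs

First bit experiences only propagation delay: d/s = 51/300000000 = 0.170 μs.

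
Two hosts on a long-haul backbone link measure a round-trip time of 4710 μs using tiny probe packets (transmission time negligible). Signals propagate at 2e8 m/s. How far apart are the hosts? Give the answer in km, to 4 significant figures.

One-way propagation = RTT/2 = 2355 μs.
d = s × t = 200000000 × 0.002355 = 471.0 km.

471.0 km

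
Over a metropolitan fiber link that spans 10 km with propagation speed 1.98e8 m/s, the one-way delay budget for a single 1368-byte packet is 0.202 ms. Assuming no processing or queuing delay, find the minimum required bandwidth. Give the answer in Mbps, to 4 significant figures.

L = 10944 bits.
Propagation delay = 10000 / 198000000 = 0.0505051 ms.
Transmission budget = 0.202 − 0.0505051 = 0.151495 ms.
R ≥ L / t_tx = 10944 bits / 0.000151495 s = 72.24 Mbps.

72.24 Mbps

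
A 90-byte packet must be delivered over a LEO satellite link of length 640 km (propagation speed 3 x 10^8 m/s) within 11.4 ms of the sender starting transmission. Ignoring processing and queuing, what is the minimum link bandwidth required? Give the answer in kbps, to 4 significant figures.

77.70 kbps

L = 720 bits.
Propagation delay = 640000 / 300000000 = 2.13333 ms.
Transmission budget = 11.4 − 2.13333 = 9.26667 ms.
R ≥ L / t_tx = 720 bits / 0.00926667 s = 77.70 kbps.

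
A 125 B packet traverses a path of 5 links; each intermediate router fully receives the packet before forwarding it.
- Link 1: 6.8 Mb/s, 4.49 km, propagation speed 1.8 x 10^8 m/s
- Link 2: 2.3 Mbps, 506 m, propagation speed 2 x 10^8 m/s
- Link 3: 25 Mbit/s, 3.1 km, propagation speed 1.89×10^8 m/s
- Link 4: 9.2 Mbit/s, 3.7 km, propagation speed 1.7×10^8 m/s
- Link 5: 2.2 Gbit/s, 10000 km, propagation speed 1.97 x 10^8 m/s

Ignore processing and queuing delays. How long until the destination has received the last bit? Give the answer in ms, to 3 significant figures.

51.6 ms

L = 125 × 8 = 1000 bits.
Transmission delays (L/R per hop): 0.147059, 0.434783, 0.04, 0.108696, 0.000454545 ms; sum = 0.730992 ms.
Propagation delays (d/s per hop): 0.0249444, 0.00253, 0.0164021, 0.0217647, 50.7614 ms; sum = 50.8271 ms.
End-to-end = 51.6 ms.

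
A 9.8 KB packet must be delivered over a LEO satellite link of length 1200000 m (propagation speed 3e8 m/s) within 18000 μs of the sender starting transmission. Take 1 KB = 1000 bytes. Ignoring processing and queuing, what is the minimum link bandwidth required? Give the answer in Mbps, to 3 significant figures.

L = 78400 bits.
Propagation delay = 1200000 / 300000000 = 4000 μs.
Transmission budget = 18000 − 4000 = 14000 μs.
R ≥ L / t_tx = 78400 bits / 0.014 s = 5.60 Mbps.

5.60 Mbps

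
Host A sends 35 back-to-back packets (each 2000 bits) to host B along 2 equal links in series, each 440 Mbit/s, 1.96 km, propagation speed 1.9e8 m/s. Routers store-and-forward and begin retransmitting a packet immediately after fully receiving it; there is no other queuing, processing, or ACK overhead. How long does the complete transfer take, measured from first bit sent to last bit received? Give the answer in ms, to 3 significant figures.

0.184 ms

Per-hop transmission t_tx = L/R = 2000/440000000 = 0.00454545 ms.
Per-hop propagation t_prop = 1960/190000000 = 0.0103158 ms.
Pipeline fill: first packet needs 2·t_tx to clear all hops; remaining 34 packets each add one t_tx.
Total = (2+35-1)·t_tx + 2·t_prop = 36·0.00454545 + 2·0.0103158 = 0.184 ms.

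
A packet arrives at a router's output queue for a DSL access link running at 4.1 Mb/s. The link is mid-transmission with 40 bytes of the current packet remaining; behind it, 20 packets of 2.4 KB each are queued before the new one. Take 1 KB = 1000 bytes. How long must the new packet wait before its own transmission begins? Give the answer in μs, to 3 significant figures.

93700 μs

Each queued packet: L/R = 19200/4.1e+06 = 4682.93 μs.
20 queued → 93658.5 μs.
Plus remaining 320 bits of current packet: 78.0488 μs.
Queuing delay = 93700 μs.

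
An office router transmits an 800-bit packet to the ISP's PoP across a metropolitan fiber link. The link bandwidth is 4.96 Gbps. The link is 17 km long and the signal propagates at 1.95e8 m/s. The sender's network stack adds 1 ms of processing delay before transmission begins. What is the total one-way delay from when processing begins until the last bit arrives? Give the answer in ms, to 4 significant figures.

1.087 ms

Transmission delay = L/R = 800 / 4960000000 = 0.00016129 ms.
Propagation delay = d/s = 17000 m / 195000000 m/s = 0.0871795 ms.
Plus processing delay 1 ms = 1 ms.
Total = 1.087 ms.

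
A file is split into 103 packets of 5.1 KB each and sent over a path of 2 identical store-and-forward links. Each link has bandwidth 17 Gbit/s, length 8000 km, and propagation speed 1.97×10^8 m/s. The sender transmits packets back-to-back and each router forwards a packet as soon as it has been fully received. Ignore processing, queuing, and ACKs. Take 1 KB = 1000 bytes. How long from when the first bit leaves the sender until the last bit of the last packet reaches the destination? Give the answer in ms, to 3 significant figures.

Per-hop transmission t_tx = L/R = 40800/17000000000 = 0.0024 ms.
Per-hop propagation t_prop = 8000000/197000000 = 40.6091 ms.
Pipeline fill: first packet needs 2·t_tx to clear all hops; remaining 102 packets each add one t_tx.
Total = (2+103-1)·t_tx + 2·t_prop = 104·0.0024 + 2·40.6091 = 81.5 ms.

81.5 ms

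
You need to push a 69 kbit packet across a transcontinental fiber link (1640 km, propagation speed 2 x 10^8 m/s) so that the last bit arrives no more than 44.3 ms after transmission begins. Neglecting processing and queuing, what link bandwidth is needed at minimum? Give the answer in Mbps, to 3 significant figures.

Propagation delay = 1640000 / 200000000 = 8.2 ms.
Transmission budget = 44.3 − 8.2 = 36.1 ms.
R ≥ L / t_tx = 69000 bits / 0.0361 s = 1.91 Mbps.

1.91 Mbps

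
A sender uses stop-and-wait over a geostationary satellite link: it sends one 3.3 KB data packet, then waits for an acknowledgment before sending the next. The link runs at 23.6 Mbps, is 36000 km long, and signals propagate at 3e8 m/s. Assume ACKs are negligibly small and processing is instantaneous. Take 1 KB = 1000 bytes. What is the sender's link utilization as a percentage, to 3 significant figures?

t_tx = L/R = 26400/23600000 = 0.00111864 s.
t_prop = 36000000/300000000 = 0.12 s; RTT = 0.24 s.
Cycle = t_tx + RTT = 0.241119 s.
Utilization = t_tx / cycle = 0.00111864/0.241119 = 0.464 %.

0.464 %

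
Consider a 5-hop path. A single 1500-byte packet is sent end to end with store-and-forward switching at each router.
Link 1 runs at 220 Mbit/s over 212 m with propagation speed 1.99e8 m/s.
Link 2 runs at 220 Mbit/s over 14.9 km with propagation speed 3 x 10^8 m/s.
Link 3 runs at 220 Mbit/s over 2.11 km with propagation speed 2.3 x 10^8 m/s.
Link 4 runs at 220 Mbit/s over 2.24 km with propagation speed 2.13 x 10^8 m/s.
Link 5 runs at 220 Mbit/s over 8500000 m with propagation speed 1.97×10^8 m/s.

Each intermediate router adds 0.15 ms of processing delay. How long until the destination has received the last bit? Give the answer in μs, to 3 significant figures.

L = 1500 × 8 = 12000 bits.
Transmission delay per hop = L/R = 12000/220000000 = 54.5455 μs; 5 hops → 272.727 μs.
Propagation delays (d/s per hop): 1.06533, 49.6667, 9.17391, 10.5164, 43147.2 μs; sum = 43217.6 μs.
Processing at 4 router(s): 4 × 0.15 ms = 600 μs.
End-to-end = 44100 μs.

44100 μs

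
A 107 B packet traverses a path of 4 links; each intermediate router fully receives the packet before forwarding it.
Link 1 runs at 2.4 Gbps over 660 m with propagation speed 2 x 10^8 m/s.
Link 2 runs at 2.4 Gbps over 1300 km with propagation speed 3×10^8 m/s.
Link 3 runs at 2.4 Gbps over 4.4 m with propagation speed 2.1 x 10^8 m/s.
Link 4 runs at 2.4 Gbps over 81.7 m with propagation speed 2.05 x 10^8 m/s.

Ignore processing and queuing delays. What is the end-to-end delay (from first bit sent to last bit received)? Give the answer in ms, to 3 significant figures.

L = 107 × 8 = 856 bits.
Transmission delay per hop = L/R = 856/2400000000 = 0.000356667 ms; 4 hops → 0.00142667 ms.
Propagation delays (d/s per hop): 0.0033, 4.33333, 2.09524e-05, 0.000398537 ms; sum = 4.33705 ms.
End-to-end = 4.34 ms.

4.34 ms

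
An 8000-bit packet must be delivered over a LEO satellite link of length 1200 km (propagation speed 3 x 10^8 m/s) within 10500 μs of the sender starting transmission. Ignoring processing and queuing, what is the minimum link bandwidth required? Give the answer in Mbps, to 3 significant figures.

1.23 Mbps

Propagation delay = 1200000 / 300000000 = 4000 μs.
Transmission budget = 10500 − 4000 = 6500 μs.
R ≥ L / t_tx = 8000 bits / 0.0065 s = 1.23 Mbps.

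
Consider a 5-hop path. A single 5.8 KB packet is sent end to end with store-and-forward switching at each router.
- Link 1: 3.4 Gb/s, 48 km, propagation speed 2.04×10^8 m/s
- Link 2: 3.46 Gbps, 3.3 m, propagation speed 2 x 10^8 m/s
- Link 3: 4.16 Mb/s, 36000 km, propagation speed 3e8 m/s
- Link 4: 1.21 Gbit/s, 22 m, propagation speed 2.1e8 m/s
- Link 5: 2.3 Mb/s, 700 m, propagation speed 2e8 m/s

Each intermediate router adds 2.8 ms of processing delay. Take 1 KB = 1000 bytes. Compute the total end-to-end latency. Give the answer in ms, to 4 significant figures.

162.8 ms

L = 46400 bits.
Transmission delays (L/R per hop): 0.0136471, 0.0134104, 11.1538, 0.0383471, 20.1739 ms; sum = 31.3932 ms.
Propagation delays (d/s per hop): 0.235294, 1.65e-05, 120, 0.000104762, 0.0035 ms; sum = 120.239 ms.
Processing at 4 router(s): 4 × 2.8 ms = 11.2 ms.
End-to-end = 162.8 ms.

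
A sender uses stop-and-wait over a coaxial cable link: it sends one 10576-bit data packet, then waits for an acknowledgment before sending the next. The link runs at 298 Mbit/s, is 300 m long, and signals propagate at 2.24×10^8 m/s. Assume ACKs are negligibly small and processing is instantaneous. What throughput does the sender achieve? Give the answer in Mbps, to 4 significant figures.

t_tx = L/R = 10576/298000000 = 3.54899e-05 s.
t_prop = 300/2.24e+08 = 1.33929e-06 s; RTT = 2.67857e-06 s.
Cycle = t_tx + RTT = 3.81685e-05 s.
Throughput = L / cycle = 10576 / 3.81685e-05 = 277.1 Mbps.

277.1 Mbps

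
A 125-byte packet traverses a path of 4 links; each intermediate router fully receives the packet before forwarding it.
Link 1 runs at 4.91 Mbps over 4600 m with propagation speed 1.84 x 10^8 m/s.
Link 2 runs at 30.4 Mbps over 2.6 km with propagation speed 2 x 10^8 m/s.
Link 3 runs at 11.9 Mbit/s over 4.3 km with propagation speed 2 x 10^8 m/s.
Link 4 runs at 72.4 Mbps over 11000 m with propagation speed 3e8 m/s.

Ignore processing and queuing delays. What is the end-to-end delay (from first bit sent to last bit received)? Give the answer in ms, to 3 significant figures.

L = 125 × 8 = 1000 bits.
Transmission delays (L/R per hop): 0.203666, 0.0328947, 0.0840336, 0.0138122 ms; sum = 0.334406 ms.
Propagation delays (d/s per hop): 0.025, 0.013, 0.0215, 0.0366667 ms; sum = 0.0961667 ms.
End-to-end = 0.431 ms.

0.431 ms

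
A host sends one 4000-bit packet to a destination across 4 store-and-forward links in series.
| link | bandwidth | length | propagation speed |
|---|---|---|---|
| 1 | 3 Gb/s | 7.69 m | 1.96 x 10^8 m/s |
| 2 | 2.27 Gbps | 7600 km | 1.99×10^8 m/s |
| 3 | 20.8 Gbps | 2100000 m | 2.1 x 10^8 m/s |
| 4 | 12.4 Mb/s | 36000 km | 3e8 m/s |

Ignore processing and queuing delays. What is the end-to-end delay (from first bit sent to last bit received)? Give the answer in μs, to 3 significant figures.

169000 μs

Transmission delays (L/R per hop): 1.33333, 1.76211, 0.192308, 322.581 μs; sum = 325.868 μs.
Propagation delays (d/s per hop): 0.0392347, 38191, 10000, 120000 μs; sum = 168191 μs.
End-to-end = 169000 μs.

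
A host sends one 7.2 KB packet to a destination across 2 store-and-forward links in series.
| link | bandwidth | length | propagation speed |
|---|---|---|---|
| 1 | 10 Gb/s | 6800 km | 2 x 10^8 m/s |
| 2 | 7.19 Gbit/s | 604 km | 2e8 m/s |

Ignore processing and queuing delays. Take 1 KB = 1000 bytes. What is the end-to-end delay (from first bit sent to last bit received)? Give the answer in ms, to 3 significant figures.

37.0 ms

L = 57600 bits.
Transmission delays (L/R per hop): 0.00576, 0.00801113 ms; sum = 0.0137711 ms.
Propagation delays (d/s per hop): 34, 3.02 ms; sum = 37.02 ms.
End-to-end = 37.0 ms.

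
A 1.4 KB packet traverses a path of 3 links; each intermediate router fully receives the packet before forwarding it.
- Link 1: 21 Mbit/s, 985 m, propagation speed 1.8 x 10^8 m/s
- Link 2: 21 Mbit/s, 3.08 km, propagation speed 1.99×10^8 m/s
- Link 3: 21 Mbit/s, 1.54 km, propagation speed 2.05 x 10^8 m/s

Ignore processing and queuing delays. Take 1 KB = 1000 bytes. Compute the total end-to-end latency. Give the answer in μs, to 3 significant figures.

1630 μs

L = 11200 bits.
Transmission delay per hop = L/R = 11200/21000000 = 533.333 μs; 3 hops → 1600 μs.
Propagation delays (d/s per hop): 5.47222, 15.4774, 7.5122 μs; sum = 28.4618 μs.
End-to-end = 1630 μs.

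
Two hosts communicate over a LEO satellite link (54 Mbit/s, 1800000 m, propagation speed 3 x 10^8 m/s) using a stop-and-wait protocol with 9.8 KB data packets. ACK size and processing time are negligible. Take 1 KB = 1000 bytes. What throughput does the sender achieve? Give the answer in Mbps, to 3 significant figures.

5.83 Mbps

t_tx = L/R = 78400/54000000 = 0.00145185 s.
t_prop = 1800000/300000000 = 0.006 s; RTT = 0.012 s.
Cycle = t_tx + RTT = 0.0134519 s.
Throughput = L / cycle = 78400 / 0.0134519 = 5.83 Mbps.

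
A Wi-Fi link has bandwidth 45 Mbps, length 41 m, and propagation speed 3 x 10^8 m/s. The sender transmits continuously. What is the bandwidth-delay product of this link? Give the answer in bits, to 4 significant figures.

6.150 bits

Propagation delay = 41 / 300000000 = 1.36667e-07 s.
BDP = R × t_prop = 45000000 × 1.36667e-07 = 6.15 bits.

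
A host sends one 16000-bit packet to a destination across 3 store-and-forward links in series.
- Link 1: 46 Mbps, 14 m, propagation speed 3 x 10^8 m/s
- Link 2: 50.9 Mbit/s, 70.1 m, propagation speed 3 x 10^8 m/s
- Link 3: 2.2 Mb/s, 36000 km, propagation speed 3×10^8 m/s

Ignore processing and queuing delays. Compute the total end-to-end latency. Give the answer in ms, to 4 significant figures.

Transmission delays (L/R per hop): 0.347826, 0.314342, 7.27273 ms; sum = 7.9349 ms.
Propagation delays (d/s per hop): 4.66667e-05, 0.000233667, 120 ms; sum = 120 ms.
End-to-end = 127.9 ms.

127.9 ms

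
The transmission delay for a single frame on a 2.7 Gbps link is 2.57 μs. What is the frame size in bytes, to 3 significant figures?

L = R × t_tx = 2700000000 b/s × 2.57e-06 s = 6939 bits.
In bytes: 6939 / 8 = 867 bytes.

867 bytes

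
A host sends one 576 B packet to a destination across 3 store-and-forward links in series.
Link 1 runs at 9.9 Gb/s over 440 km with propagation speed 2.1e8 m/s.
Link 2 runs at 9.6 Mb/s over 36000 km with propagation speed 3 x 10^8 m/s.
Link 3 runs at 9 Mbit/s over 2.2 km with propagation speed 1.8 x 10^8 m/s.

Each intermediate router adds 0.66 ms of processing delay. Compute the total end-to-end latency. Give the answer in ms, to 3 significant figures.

L = 576 × 8 = 4608 bits.
Transmission delays (L/R per hop): 0.000465455, 0.48, 0.512 ms; sum = 0.992465 ms.
Propagation delays (d/s per hop): 2.09524, 120, 0.0122222 ms; sum = 122.107 ms.
Processing at 2 router(s): 2 × 0.66 ms = 1.32 ms.
End-to-end = 124 ms.

124 ms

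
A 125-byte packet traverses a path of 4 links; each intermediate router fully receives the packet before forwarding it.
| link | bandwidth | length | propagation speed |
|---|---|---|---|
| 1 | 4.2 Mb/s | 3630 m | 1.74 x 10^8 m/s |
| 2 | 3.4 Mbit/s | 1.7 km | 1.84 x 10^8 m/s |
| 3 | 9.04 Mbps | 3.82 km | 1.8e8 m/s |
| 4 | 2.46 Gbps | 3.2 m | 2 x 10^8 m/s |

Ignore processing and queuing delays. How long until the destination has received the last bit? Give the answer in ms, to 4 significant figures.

L = 125 × 8 = 1000 bits.
Transmission delays (L/R per hop): 0.238095, 0.294118, 0.110619, 0.000406504 ms; sum = 0.643239 ms.
Propagation delays (d/s per hop): 0.0208621, 0.00923913, 0.0212222, 1.6e-05 ms; sum = 0.0513394 ms.
End-to-end = 0.6946 ms.

0.6946 ms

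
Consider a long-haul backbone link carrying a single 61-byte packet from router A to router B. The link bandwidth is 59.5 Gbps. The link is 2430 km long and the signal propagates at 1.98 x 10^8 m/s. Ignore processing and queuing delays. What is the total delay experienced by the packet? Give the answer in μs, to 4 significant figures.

L = 61 × 8 = 488 bits.
Transmission delay = L/R = 488 / 59500000000 = 0.00820168 μs.
Propagation delay = d/s = 2430000 m / 198000000 m/s = 12272.7 μs.
Total = 12270 μs.

12270 μs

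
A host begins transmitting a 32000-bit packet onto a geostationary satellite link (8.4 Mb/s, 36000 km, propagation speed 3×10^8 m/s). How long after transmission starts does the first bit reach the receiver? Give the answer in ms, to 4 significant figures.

First bit experiences only propagation delay: d/s = 36000000/300000000 = 120.0 ms.

120.0 ms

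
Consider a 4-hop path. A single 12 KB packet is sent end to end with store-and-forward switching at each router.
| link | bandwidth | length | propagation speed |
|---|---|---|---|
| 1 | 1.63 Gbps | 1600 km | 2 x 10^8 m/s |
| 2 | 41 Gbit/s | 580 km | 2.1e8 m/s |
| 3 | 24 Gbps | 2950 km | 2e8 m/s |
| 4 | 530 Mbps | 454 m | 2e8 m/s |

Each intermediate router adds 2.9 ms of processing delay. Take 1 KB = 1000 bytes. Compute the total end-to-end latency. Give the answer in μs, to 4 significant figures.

L = 96000 bits.
Transmission delays (L/R per hop): 58.8957, 2.34146, 4, 181.132 μs; sum = 246.369 μs.
Propagation delays (d/s per hop): 8000, 2761.9, 14750, 2.27 μs; sum = 25514.2 μs.
Processing at 3 router(s): 3 × 2.9 ms = 8700 μs.
End-to-end = 34460 μs.

34460 μs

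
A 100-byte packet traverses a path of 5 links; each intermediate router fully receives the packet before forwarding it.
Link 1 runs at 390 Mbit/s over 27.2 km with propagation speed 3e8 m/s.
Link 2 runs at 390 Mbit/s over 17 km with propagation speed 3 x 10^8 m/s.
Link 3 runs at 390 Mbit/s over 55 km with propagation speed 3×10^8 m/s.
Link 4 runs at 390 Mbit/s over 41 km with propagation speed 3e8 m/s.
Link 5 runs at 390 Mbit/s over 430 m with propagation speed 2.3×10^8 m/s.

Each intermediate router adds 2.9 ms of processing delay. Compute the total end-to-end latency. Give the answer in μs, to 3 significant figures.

L = 100 × 8 = 800 bits.
Transmission delay per hop = L/R = 800/390000000 = 2.05128 μs; 5 hops → 10.2564 μs.
Propagation delays (d/s per hop): 90.6667, 56.6667, 183.333, 136.667, 1.86957 μs; sum = 469.203 μs.
Processing at 4 router(s): 4 × 2.9 ms = 11600 μs.
End-to-end = 12100 μs.

12100 μs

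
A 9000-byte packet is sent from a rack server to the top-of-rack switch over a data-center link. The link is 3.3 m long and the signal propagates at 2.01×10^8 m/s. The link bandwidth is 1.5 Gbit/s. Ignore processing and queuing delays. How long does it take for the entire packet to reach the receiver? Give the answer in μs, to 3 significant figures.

48.0 μs

L = 9000 × 8 = 72000 bits.
Transmission delay = L/R = 72000 / 1500000000 = 48 μs.
Propagation delay = d/s = 3.3 m / 2.01e+08 m/s = 0.0164179 μs.
Total = 48.0 μs.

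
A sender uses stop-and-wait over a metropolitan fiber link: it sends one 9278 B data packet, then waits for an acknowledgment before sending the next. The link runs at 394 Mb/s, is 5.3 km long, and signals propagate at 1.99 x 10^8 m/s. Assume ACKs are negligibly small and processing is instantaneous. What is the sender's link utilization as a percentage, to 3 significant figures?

t_tx = L/R = 74224/394000000 = 0.000188386 s.
t_prop = 5300/199000000 = 2.66332e-05 s; RTT = 5.32663e-05 s.
Cycle = t_tx + RTT = 0.000241652 s.
Utilization = t_tx / cycle = 0.000188386/0.000241652 = 78.0 %.

78.0 %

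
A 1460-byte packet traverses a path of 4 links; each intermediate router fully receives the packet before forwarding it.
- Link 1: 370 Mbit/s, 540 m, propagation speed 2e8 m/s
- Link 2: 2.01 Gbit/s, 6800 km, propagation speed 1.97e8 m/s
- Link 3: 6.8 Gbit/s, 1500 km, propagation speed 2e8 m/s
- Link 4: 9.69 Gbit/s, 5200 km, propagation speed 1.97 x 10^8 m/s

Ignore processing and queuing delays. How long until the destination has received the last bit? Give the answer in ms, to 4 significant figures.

L = 1460 × 8 = 11680 bits.
Transmission delays (L/R per hop): 0.0315676, 0.00581095, 0.00171765, 0.00120537 ms; sum = 0.0403015 ms.
Propagation delays (d/s per hop): 0.0027, 34.5178, 7.5, 26.3959 ms; sum = 68.4164 ms.
End-to-end = 68.46 ms.

68.46 ms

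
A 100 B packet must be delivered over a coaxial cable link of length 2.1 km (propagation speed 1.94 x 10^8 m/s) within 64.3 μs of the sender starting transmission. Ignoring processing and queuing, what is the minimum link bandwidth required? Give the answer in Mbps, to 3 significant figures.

15.0 Mbps

L = 800 bits.
Propagation delay = 2100 / 194000000 = 10.8247 μs.
Transmission budget = 64.3 − 10.8247 = 53.4753 μs.
R ≥ L / t_tx = 800 bits / 5.34753e-05 s = 15.0 Mbps.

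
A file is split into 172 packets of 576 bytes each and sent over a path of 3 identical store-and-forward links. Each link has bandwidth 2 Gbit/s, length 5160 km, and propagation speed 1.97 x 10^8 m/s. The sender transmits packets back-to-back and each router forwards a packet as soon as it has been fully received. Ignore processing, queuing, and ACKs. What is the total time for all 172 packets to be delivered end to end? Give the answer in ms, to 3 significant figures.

79.0 ms

Per-hop transmission t_tx = L/R = 4608/2000000000 = 0.002304 ms.
Per-hop propagation t_prop = 5160000/197000000 = 26.1929 ms.
Pipeline fill: first packet needs 3·t_tx to clear all hops; remaining 171 packets each add one t_tx.
Total = (3+172-1)·t_tx + 3·t_prop = 174·0.002304 + 3·26.1929 = 79.0 ms.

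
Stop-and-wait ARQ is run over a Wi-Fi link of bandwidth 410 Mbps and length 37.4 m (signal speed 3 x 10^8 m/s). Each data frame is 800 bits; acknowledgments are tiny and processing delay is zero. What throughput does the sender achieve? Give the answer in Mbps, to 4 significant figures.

363.5 Mbps

t_tx = L/R = 800/410000000 = 1.95122e-06 s.
t_prop = 37.4/300000000 = 1.24667e-07 s; RTT = 2.49333e-07 s.
Cycle = t_tx + RTT = 2.20055e-06 s.
Throughput = L / cycle = 800 / 2.20055e-06 = 363.5 Mbps.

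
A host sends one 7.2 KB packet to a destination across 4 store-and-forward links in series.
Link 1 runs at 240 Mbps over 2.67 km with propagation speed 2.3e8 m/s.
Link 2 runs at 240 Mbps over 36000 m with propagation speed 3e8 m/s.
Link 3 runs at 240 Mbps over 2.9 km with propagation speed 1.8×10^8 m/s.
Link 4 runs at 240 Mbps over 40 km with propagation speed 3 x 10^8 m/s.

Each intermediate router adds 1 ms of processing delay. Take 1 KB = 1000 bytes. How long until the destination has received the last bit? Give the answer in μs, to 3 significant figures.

L = 57600 bits.
Transmission delay per hop = L/R = 57600/240000000 = 240 μs; 4 hops → 960 μs.
Propagation delays (d/s per hop): 11.6087, 120, 16.1111, 133.333 μs; sum = 281.053 μs.
Processing at 3 router(s): 3 × 1 ms = 3000 μs.
End-to-end = 4240 μs.

4240 μs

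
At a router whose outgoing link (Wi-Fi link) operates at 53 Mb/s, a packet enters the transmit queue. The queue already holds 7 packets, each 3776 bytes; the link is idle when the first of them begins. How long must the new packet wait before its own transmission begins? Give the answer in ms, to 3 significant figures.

3.99 ms

Each queued packet: L/R = 30208/53000000 = 0.569962 ms.
7 queued → 3.98974 ms.
Queuing delay = 3.99 ms.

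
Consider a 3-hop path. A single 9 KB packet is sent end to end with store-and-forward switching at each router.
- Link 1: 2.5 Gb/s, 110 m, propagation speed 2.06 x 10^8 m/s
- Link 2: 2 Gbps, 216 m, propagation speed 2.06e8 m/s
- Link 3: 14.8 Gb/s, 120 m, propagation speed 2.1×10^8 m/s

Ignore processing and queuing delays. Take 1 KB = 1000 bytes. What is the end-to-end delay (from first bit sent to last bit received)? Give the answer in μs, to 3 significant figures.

L = 72000 bits.
Transmission delays (L/R per hop): 28.8, 36, 4.86486 μs; sum = 69.6649 μs.
Propagation delays (d/s per hop): 0.533981, 1.04854, 0.571429 μs; sum = 2.15395 μs.
End-to-end = 71.8 μs.

71.8 μs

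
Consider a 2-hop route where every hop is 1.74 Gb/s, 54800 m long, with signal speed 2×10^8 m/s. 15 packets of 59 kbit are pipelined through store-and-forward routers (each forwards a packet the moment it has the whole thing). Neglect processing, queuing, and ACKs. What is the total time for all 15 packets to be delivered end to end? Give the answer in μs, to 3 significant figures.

1090 μs

Per-hop transmission t_tx = L/R = 59000/1740000000 = 33.908 μs.
Per-hop propagation t_prop = 54800/200000000 = 274 μs.
Pipeline fill: first packet needs 2·t_tx to clear all hops; remaining 14 packets each add one t_tx.
Total = (2+15-1)·t_tx + 2·t_prop = 16·33.908 + 2·274 = 1090 μs.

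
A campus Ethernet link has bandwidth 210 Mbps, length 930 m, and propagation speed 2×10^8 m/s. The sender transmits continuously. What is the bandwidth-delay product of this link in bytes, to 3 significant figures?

Propagation delay = 930 / 200000000 = 4.65e-06 s.
BDP = R × t_prop = 210000000 × 4.65e-06 = 976.5 bits.
In bytes: 976.5/8 = 122 bytes.

122 bytes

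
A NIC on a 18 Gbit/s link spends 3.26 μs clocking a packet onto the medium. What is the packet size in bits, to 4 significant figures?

L = R × t_tx = 18000000000 b/s × 3.26e-06 s = 58680 bits.

58680 bits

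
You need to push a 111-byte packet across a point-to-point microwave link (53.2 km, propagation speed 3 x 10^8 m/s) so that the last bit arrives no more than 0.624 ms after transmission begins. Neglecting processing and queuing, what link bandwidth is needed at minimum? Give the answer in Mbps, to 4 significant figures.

1.988 Mbps

L = 888 bits.
Propagation delay = 53200 / 300000000 = 0.177333 ms.
Transmission budget = 0.624 − 0.177333 = 0.446667 ms.
R ≥ L / t_tx = 888 bits / 0.000446667 s = 1.988 Mbps.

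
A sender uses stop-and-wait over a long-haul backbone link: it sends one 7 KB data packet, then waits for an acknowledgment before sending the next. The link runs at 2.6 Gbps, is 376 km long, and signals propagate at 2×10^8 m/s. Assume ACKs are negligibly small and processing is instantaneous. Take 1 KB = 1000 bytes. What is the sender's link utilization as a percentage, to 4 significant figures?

t_tx = L/R = 56000/2600000000 = 2.15385e-05 s.
t_prop = 376000/200000000 = 0.00188 s; RTT = 0.00376 s.
Cycle = t_tx + RTT = 0.00378154 s.
Utilization = t_tx / cycle = 2.15385e-05/0.00378154 = 0.5696 %.

0.5696 %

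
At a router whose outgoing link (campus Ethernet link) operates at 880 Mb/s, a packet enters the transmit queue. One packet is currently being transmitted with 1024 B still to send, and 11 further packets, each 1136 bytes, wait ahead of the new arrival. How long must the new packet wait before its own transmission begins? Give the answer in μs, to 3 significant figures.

Each queued packet: L/R = 9088/880000000 = 10.3273 μs.
11 queued → 113.6 μs.
Plus remaining 8192 bits of current packet: 9.30909 μs.
Queuing delay = 123 μs.

123 μs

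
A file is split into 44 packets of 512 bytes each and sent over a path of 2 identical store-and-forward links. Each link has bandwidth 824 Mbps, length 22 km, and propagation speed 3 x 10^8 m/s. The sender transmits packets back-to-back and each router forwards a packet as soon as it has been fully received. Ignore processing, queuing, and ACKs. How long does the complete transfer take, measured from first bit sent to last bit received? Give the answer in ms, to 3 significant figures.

Per-hop transmission t_tx = L/R = 4096/824000000 = 0.00497087 ms.
Per-hop propagation t_prop = 22000/300000000 = 0.0733333 ms.
Pipeline fill: first packet needs 2·t_tx to clear all hops; remaining 43 packets each add one t_tx.
Total = (2+44-1)·t_tx + 2·t_prop = 45·0.00497087 + 2·0.0733333 = 0.370 ms.

0.370 ms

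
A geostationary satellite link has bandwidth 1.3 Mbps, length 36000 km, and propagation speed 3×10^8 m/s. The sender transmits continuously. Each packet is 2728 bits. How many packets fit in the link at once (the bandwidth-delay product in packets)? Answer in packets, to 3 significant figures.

57.2 packets

Propagation delay = 36000000 / 300000000 = 0.12 s.
BDP = R × t_prop = 1300000 × 0.12 = 156000 bits.
In packets of 2728 bits: 57.2 packets.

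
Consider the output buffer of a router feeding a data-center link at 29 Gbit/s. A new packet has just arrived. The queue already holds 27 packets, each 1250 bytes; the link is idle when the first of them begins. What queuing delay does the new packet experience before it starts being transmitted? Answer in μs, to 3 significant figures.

Each queued packet: L/R = 10000/29000000000 = 0.344828 μs.
27 queued → 9.31034 μs.
Queuing delay = 9.31 μs.

9.31 μs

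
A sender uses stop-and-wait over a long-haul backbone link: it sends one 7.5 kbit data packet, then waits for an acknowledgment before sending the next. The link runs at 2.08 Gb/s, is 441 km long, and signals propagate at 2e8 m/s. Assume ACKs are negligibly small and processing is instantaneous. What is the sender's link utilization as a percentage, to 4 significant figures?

t_tx = L/R = 7500/2080000000 = 3.60577e-06 s.
t_prop = 441000/200000000 = 0.002205 s; RTT = 0.00441 s.
Cycle = t_tx + RTT = 0.00441361 s.
Utilization = t_tx / cycle = 3.60577e-06/0.00441361 = 0.08170 %.

0.08170 %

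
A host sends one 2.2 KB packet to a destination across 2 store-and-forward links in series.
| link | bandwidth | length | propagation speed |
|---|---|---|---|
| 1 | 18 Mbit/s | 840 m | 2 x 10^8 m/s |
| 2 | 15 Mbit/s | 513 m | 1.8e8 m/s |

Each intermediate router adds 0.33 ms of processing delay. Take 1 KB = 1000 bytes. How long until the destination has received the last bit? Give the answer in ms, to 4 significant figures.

L = 17600 bits.
Transmission delays (L/R per hop): 0.977778, 1.17333 ms; sum = 2.15111 ms.
Propagation delays (d/s per hop): 0.0042, 0.00285 ms; sum = 0.00705 ms.
Processing at 1 router(s): 1 × 0.33 ms = 0.33 ms.
End-to-end = 2.488 ms.

2.488 ms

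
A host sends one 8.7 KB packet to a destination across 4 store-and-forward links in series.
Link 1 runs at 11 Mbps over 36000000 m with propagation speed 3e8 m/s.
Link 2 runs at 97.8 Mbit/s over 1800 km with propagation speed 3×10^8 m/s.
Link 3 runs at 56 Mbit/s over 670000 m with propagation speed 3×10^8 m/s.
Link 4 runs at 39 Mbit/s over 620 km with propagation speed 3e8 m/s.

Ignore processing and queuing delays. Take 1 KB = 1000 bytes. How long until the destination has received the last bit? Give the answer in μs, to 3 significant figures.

140000 μs

L = 69600 bits.
Transmission delays (L/R per hop): 6327.27, 711.656, 1242.86, 1784.62 μs; sum = 10066.4 μs.
Propagation delays (d/s per hop): 120000, 6000, 2233.33, 2066.67 μs; sum = 130300 μs.
End-to-end = 140000 μs.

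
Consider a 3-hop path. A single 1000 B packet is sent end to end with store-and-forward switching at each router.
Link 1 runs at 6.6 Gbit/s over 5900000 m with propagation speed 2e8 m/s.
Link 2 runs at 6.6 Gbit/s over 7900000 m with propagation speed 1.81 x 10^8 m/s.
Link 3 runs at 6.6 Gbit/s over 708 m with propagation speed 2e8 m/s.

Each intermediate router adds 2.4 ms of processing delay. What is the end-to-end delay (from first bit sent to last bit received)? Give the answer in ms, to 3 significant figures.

78.0 ms

L = 1000 × 8 = 8000 bits.
Transmission delay per hop = L/R = 8000/6600000000 = 0.00121212 ms; 3 hops → 0.00363636 ms.
Propagation delays (d/s per hop): 29.5, 43.6464, 0.00354 ms; sum = 73.1499 ms.
Processing at 2 router(s): 2 × 2.4 ms = 4.8 ms.
End-to-end = 78.0 ms.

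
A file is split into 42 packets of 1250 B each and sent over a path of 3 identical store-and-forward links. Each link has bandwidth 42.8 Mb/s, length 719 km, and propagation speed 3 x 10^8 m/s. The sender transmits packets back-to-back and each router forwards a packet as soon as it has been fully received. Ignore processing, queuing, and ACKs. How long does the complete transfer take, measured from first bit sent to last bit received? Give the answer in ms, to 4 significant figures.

17.47 ms

Per-hop transmission t_tx = L/R = 10000/42800000 = 0.233645 ms.
Per-hop propagation t_prop = 719000/300000000 = 2.39667 ms.
Pipeline fill: first packet needs 3·t_tx to clear all hops; remaining 41 packets each add one t_tx.
Total = (3+42-1)·t_tx + 3·t_prop = 44·0.233645 + 3·2.39667 = 17.47 ms.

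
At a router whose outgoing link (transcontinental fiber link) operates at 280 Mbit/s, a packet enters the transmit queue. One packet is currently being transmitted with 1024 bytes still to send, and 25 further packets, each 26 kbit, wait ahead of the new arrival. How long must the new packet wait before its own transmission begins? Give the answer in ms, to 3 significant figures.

Each queued packet: L/R = 26000/280000000 = 0.0928571 ms.
25 queued → 2.32143 ms.
Plus remaining 8192 bits of current packet: 0.0292571 ms.
Queuing delay = 2.35 ms.

2.35 ms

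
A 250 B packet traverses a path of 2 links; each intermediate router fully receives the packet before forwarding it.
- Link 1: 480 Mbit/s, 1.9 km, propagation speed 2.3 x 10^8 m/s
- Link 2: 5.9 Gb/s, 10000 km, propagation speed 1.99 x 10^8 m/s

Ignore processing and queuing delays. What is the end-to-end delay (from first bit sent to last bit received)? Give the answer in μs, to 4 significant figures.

L = 250 × 8 = 2000 bits.
Transmission delays (L/R per hop): 4.16667, 0.338983 μs; sum = 4.50565 μs.
Propagation delays (d/s per hop): 8.26087, 50251.3 μs; sum = 50259.5 μs.
End-to-end = 50260 μs.

50260 μs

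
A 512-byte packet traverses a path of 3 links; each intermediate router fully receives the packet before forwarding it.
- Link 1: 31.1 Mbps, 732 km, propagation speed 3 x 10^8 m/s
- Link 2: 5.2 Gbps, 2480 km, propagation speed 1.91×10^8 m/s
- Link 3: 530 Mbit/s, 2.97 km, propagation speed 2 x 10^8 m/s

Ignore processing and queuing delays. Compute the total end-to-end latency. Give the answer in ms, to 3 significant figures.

15.6 ms

L = 512 × 8 = 4096 bits.
Transmission delays (L/R per hop): 0.131704, 0.000787692, 0.0077283 ms; sum = 0.14022 ms.
Propagation delays (d/s per hop): 2.44, 12.9843, 0.01485 ms; sum = 15.4391 ms.
End-to-end = 15.6 ms.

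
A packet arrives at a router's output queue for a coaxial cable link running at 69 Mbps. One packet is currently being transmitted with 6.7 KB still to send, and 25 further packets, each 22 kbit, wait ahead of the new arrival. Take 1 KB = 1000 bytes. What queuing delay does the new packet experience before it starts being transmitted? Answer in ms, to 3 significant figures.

8.75 ms

Each queued packet: L/R = 22000/69000000 = 0.318841 ms.
25 queued → 7.97101 ms.
Plus remaining 53600 bits of current packet: 0.776812 ms.
Queuing delay = 8.75 ms.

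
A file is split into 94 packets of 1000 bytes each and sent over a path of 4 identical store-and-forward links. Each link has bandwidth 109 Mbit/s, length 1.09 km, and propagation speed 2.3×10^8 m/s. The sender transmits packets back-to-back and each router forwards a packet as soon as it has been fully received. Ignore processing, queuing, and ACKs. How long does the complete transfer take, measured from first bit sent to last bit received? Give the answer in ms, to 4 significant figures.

7.138 ms

Per-hop transmission t_tx = L/R = 8000/109000000 = 0.0733945 ms.
Per-hop propagation t_prop = 1090/2.3e+08 = 0.00473913 ms.
Pipeline fill: first packet needs 4·t_tx to clear all hops; remaining 93 packets each add one t_tx.
Total = (4+94-1)·t_tx + 4·t_prop = 97·0.0733945 + 4·0.00473913 = 7.138 ms.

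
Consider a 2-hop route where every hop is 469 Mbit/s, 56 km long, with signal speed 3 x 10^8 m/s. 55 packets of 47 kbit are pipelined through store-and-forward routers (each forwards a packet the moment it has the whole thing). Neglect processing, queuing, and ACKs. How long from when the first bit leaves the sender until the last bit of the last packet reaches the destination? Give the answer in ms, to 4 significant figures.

Per-hop transmission t_tx = L/R = 47000/469000000 = 0.100213 ms.
Per-hop propagation t_prop = 56000/300000000 = 0.186667 ms.
Pipeline fill: first packet needs 2·t_tx to clear all hops; remaining 54 packets each add one t_tx.
Total = (2+55-1)·t_tx + 2·t_prop = 56·0.100213 + 2·0.186667 = 5.985 ms.

5.985 ms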